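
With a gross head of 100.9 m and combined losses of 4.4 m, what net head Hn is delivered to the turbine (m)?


Hn = 100.9 - 4.4 = 96.5000 m


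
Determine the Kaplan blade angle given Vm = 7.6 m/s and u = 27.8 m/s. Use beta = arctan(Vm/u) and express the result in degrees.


beta = arctan(7.6 / 27.8) = 15.2900 degrees


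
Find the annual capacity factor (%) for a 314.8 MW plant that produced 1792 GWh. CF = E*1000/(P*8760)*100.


CF = 1792 * 1000 / (314.8 * 8760) * 100 = 64.9829 %


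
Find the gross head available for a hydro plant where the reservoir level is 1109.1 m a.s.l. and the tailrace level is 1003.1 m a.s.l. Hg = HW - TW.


Hg = 1109.1 - 1003.1 = 106.0000 m


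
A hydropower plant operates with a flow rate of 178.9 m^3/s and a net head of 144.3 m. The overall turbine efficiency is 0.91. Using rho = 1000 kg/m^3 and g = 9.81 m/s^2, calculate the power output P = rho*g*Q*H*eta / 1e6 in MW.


P = 1000 * 9.81 * 178.9 * 144.3 * 0.91 / 1e6 = 230.4555 MW


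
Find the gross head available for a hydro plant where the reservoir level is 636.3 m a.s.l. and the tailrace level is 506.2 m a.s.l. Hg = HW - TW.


Hg = 636.3 - 506.2 = 130.1000 m


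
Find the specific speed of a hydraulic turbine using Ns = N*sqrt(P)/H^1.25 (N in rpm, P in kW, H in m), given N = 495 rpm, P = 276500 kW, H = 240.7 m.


Ns = 495 * 276500^0.5 / 240.7^1.25 = 274.5413


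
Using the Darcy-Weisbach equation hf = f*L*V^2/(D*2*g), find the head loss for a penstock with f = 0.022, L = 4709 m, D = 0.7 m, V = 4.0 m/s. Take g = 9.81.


hf = 0.022 * 4709 * 4.0^2 / (0.7 * 2 * 9.81) = 120.6908 m


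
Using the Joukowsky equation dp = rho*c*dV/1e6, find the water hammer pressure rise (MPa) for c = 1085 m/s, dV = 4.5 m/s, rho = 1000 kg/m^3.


dp = 1000 * 1085 * 4.5 / 1e6 = 4.8825 MPa


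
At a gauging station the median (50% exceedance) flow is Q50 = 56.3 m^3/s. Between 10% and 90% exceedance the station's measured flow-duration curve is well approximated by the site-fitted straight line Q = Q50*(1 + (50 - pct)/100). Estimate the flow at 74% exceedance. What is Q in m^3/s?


Q = 56.3 * (1 + (50 - 74)/100) = 42.7880 m^3/s


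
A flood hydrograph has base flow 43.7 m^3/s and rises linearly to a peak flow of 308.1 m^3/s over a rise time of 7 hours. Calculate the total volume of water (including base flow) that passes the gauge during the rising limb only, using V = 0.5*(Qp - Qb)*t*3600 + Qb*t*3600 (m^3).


V = 0.5*(308.1 - 43.7)*7*3600 + 43.7*7*3600 = 4.4327e+06 m^3


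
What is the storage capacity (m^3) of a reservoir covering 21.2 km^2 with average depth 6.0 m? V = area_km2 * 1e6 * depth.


V = 21.2 * 1e6 * 6.0 = 1.2720e+08 m^3


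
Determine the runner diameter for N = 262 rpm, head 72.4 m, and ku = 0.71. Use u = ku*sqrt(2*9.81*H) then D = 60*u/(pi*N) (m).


u = 0.71 * sqrt(2*9.81*72.4) = 26.7594 m/s
D = 60 * 26.7594 / (pi * 262) = 1.9506 m


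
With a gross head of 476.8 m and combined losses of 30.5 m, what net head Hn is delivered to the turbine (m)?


Hn = 476.8 - 30.5 = 446.3000 m


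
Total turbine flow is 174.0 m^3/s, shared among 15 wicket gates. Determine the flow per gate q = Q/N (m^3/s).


q = 174.0 / 15 = 11.6000 m^3/s


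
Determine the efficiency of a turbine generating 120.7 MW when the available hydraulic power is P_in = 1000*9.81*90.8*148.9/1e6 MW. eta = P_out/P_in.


P_in = 1000 * 9.81 * 90.8 * 148.9 / 1e6 = 132.6324 MW
eta = 120.7 / 132.6324 = 0.9100


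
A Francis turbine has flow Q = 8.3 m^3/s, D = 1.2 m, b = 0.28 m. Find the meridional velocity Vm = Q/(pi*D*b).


Vm = 8.3 / (pi * 1.2 * 0.28) = 7.8630 m/s


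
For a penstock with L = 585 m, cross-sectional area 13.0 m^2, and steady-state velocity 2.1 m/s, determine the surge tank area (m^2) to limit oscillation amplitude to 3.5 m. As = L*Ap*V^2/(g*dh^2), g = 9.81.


As = 585 * 13.0 * 2.1^2 / (9.81 * 3.5^2) = 279.0826 m^2


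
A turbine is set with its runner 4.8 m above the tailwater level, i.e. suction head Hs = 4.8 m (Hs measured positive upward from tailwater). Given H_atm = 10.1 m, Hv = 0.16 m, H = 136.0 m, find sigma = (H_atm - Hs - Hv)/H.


sigma = (10.1 - 4.8 - 0.16) / 136.0 = 0.0378


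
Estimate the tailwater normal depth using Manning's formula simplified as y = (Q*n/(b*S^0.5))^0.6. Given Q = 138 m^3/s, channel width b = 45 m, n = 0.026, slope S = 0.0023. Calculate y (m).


y = (138 * 0.026 / (45 * 0.0023^0.5))^0.6 = 1.3566 m


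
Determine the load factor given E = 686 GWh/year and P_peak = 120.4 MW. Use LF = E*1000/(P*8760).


LF = 686 * 1000 / (120.4 * 8760) = 0.6504


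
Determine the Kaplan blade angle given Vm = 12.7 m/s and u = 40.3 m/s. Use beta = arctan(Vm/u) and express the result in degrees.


beta = arctan(12.7 / 40.3) = 17.4915 degrees


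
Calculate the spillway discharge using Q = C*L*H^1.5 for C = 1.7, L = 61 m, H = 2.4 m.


Q = 1.7 * 61 * 2.4^1.5 = 385.5632 m^3/s


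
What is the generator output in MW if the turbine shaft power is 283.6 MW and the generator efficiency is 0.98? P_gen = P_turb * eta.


P_gen = 283.6 * 0.98 = 277.9280 MW


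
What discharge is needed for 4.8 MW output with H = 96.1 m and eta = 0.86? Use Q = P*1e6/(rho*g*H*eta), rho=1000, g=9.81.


Q = 4.8 * 1e6 / (1000 * 9.81 * 96.1 * 0.86) = 5.9204 m^3/s


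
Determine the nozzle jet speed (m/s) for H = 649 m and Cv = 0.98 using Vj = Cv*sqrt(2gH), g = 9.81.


Vj = 0.98 * sqrt(2*9.81*649) = 110.5854 m/s


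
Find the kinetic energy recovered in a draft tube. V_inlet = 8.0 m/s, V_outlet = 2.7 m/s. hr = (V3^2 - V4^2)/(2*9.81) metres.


hr = (8.0^2 - 2.7^2) / (2*9.81) = 2.8904 m


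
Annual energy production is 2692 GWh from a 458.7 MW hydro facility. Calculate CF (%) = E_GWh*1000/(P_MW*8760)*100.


CF = 2692 * 1000 / (458.7 * 8760) * 100 = 66.9950 %


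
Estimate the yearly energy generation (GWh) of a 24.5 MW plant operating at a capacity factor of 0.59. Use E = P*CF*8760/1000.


E = 24.5 * 0.59 * 8760 / 1000 = 126.6258 GWh


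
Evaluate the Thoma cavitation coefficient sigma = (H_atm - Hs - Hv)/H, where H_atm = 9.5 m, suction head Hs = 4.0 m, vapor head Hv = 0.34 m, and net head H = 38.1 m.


sigma = (9.5 - 4.0 - 0.34) / 38.1 = 0.1354


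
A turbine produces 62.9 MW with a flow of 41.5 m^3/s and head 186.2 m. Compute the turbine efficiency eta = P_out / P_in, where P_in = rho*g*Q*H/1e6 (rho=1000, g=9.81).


P_in = 1000 * 9.81 * 41.5 * 186.2 / 1e6 = 75.8048 MW
eta = 62.9 / 75.8048 = 0.8298


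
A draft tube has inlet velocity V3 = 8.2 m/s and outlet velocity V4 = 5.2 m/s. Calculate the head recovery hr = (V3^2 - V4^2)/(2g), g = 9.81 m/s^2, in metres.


hr = (8.2^2 - 5.2^2) / (2*9.81) = 2.0489 m


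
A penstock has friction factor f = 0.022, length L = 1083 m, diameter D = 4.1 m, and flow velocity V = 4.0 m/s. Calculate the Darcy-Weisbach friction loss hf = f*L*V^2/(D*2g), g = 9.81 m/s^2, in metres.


hf = 0.022 * 1083 * 4.0^2 / (4.1 * 2 * 9.81) = 4.7390 m


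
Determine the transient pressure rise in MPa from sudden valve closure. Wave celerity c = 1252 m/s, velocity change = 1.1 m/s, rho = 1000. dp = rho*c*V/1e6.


dp = 1000 * 1252 * 1.1 / 1e6 = 1.3772 MPa


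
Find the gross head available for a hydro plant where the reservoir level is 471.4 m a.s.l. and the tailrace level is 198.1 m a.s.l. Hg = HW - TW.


Hg = 471.4 - 198.1 = 273.3000 m


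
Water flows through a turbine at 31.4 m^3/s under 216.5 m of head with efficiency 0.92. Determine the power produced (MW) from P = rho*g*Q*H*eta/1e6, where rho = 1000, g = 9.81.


P = 1000 * 9.81 * 31.4 * 216.5 * 0.92 / 1e6 = 61.3542 MW


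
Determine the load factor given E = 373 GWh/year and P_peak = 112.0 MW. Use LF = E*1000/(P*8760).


LF = 373 * 1000 / (112.0 * 8760) = 0.3802


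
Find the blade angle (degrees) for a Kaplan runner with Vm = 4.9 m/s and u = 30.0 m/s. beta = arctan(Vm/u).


beta = arctan(4.9 / 30.0) = 9.2764 degrees


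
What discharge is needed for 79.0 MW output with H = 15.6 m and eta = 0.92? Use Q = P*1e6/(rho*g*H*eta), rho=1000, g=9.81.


Q = 79.0 * 1e6 / (1000 * 9.81 * 15.6 * 0.92) = 561.1070 m^3/s


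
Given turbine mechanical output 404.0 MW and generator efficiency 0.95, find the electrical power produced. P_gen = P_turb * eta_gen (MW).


P_gen = 404.0 * 0.95 = 383.8000 MW


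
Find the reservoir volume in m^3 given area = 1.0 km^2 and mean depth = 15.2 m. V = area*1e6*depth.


V = 1.0 * 1e6 * 15.2 = 1.5200e+07 m^3


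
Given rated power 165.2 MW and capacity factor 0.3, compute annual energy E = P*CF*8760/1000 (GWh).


E = 165.2 * 0.3 * 8760 / 1000 = 434.1456 GWh


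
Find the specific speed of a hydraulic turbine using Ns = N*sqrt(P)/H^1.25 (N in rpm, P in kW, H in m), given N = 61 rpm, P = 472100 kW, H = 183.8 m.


Ns = 61 * 472100^0.5 / 183.8^1.25 = 61.9320


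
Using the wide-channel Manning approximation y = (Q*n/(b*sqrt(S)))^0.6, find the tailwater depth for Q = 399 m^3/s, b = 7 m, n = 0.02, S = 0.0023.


y = (399 * 0.02 / (7 * 0.0023^0.5))^0.6 = 6.6931 m


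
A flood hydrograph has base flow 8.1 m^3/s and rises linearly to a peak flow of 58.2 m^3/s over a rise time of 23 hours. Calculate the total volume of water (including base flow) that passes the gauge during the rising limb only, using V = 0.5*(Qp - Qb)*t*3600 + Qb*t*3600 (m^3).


V = 0.5*(58.2 - 8.1)*23*3600 + 8.1*23*3600 = 2.7448e+06 m^3


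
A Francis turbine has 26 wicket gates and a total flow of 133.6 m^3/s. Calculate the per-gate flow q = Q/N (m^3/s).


q = 133.6 / 26 = 5.1385 m^3/s


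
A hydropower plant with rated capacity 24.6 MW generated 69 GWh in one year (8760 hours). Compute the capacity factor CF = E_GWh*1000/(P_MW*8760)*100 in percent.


CF = 69 * 1000 / (24.6 * 8760) * 100 = 32.0192 %


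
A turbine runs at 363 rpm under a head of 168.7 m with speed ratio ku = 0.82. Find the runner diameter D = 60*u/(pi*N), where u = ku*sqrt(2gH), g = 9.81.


u = 0.82 * sqrt(2*9.81*168.7) = 47.1760 m/s
D = 60 * 47.1760 / (pi * 363) = 2.4821 m


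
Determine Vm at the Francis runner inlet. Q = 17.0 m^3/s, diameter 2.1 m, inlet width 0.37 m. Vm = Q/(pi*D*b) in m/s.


Vm = 17.0 / (pi * 2.1 * 0.37) = 6.9643 m/s


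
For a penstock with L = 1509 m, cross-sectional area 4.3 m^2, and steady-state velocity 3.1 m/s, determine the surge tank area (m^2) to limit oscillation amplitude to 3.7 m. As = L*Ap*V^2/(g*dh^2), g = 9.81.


As = 1509 * 4.3 * 3.1^2 / (9.81 * 3.7^2) = 464.3106 m^2


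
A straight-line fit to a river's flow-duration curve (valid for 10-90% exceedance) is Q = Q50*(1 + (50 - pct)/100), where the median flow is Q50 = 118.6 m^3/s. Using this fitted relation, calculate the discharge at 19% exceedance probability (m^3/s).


Q = 118.6 * (1 + (50 - 19)/100) = 155.3660 m^3/s


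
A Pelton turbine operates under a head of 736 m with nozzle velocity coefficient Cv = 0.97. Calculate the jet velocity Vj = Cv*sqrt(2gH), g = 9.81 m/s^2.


Vj = 0.97 * sqrt(2*9.81*736) = 116.5628 m/s


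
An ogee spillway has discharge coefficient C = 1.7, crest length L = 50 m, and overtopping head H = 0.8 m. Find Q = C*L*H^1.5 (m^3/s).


Q = 1.7 * 50 * 0.8^1.5 = 60.8210 m^3/s


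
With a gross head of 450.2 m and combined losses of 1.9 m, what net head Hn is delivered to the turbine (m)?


Hn = 450.2 - 1.9 = 448.3000 m


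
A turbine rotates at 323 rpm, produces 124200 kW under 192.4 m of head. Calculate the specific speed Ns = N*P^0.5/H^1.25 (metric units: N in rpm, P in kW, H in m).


Ns = 323 * 124200^0.5 / 192.4^1.25 = 158.8572


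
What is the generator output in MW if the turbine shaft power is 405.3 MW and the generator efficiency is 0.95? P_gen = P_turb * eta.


P_gen = 405.3 * 0.95 = 385.0350 MW


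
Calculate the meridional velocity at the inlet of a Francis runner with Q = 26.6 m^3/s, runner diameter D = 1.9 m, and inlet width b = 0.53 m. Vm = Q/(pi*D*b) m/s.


Vm = 26.6 / (pi * 1.9 * 0.53) = 8.4082 m/s


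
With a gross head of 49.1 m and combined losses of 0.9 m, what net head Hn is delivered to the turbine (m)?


Hn = 49.1 - 0.9 = 48.2000 m


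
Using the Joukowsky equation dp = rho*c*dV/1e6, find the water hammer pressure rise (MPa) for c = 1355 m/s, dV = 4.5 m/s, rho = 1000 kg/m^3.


dp = 1000 * 1355 * 4.5 / 1e6 = 6.0975 MPa


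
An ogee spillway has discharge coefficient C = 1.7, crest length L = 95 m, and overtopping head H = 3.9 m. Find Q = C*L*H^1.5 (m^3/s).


Q = 1.7 * 95 * 3.9^1.5 = 1243.8541 m^3/s


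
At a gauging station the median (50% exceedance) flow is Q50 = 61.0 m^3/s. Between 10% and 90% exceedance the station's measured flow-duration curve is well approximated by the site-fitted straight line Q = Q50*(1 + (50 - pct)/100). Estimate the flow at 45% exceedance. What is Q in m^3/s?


Q = 61.0 * (1 + (50 - 45)/100) = 64.0500 m^3/s


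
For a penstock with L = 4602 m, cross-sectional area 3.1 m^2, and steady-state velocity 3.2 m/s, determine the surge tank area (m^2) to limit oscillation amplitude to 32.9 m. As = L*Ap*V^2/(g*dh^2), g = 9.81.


As = 4602 * 3.1 * 3.2^2 / (9.81 * 32.9^2) = 13.7578 m^2


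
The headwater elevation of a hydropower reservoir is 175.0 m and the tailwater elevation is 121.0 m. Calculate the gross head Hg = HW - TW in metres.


Hg = 175.0 - 121.0 = 54.0000 m


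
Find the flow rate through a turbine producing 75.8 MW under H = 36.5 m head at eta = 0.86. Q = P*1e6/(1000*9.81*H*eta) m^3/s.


Q = 75.8 * 1e6 / (1000 * 9.81 * 36.5 * 0.86) = 246.1551 m^3/s


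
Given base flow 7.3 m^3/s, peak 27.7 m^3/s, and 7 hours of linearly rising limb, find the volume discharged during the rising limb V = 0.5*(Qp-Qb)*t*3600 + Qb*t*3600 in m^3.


V = 0.5*(27.7 - 7.3)*7*3600 + 7.3*7*3600 = 441000.0000 m^3


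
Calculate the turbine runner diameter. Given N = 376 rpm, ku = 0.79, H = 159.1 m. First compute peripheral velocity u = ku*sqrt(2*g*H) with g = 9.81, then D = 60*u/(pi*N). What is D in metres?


u = 0.79 * sqrt(2*9.81*159.1) = 44.1379 m/s
D = 60 * 44.1379 / (pi * 376) = 2.2419 m


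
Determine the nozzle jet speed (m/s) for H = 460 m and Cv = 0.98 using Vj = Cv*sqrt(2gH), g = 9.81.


Vj = 0.98 * sqrt(2*9.81*460) = 93.1010 m/s


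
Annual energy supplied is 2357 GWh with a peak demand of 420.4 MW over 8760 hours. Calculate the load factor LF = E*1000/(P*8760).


LF = 2357 * 1000 / (420.4 * 8760) = 0.6400


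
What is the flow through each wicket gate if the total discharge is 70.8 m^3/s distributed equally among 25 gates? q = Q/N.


q = 70.8 / 25 = 2.8320 m^3/s


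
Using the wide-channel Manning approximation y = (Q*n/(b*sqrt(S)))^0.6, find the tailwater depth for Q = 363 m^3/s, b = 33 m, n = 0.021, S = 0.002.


y = (363 * 0.021 / (33 * 0.002^0.5))^0.6 = 2.6783 m


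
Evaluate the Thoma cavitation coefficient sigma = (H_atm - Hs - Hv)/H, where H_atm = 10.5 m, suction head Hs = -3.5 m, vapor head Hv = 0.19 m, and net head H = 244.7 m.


sigma = (10.5 - (-3.5) - 0.19) / 244.7 = 0.0564


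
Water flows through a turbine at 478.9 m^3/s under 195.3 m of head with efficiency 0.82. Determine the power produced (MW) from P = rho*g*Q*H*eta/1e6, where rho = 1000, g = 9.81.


P = 1000 * 9.81 * 478.9 * 195.3 * 0.82 / 1e6 = 752.3673 MW


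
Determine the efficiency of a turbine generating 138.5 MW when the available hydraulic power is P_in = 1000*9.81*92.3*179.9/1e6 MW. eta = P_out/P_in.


P_in = 1000 * 9.81 * 92.3 * 179.9 / 1e6 = 162.8928 MW
eta = 138.5 / 162.8928 = 0.8503


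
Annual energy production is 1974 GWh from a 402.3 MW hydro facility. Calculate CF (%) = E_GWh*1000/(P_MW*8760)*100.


CF = 1974 * 1000 / (402.3 * 8760) * 100 = 56.0135 %


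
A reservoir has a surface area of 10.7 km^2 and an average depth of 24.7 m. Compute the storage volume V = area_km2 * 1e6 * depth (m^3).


V = 10.7 * 1e6 * 24.7 = 2.6429e+08 m^3


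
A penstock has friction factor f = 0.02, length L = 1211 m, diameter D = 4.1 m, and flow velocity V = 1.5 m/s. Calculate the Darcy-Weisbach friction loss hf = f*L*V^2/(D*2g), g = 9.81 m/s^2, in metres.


hf = 0.02 * 1211 * 1.5^2 / (4.1 * 2 * 9.81) = 0.6774 m


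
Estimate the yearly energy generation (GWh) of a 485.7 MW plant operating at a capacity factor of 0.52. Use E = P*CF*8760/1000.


E = 485.7 * 0.52 * 8760 / 1000 = 2212.4606 GWh


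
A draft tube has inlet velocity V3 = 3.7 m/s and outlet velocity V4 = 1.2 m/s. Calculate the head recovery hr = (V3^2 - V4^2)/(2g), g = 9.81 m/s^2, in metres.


hr = (3.7^2 - 1.2^2) / (2*9.81) = 0.6244 m


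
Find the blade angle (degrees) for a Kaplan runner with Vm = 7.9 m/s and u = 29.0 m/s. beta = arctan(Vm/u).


beta = arctan(7.9 / 29.0) = 15.2384 degrees


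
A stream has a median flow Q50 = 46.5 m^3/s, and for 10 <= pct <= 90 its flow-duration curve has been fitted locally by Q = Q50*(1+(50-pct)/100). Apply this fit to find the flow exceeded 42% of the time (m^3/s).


Q = 46.5 * (1 + (50 - 42)/100) = 50.2200 m^3/s


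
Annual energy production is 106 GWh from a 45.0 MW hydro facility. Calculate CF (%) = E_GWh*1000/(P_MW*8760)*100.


CF = 106 * 1000 / (45.0 * 8760) * 100 = 26.8899 %


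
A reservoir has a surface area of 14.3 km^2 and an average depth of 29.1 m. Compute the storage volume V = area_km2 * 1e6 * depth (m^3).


V = 14.3 * 1e6 * 29.1 = 4.1613e+08 m^3


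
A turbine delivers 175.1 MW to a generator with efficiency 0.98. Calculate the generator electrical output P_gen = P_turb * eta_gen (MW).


P_gen = 175.1 * 0.98 = 171.5980 MW


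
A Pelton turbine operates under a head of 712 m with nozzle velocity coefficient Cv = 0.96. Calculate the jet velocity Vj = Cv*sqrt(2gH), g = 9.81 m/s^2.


Vj = 0.96 * sqrt(2*9.81*712) = 113.4647 m/s


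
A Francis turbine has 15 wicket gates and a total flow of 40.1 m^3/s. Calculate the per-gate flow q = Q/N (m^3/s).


q = 40.1 / 15 = 2.6733 m^3/s


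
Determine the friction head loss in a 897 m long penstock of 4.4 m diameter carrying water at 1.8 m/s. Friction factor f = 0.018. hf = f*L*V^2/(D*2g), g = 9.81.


hf = 0.018 * 897 * 1.8^2 / (4.4 * 2 * 9.81) = 0.6060 m


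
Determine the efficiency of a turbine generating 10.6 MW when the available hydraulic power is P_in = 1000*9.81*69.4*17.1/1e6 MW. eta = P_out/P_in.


P_in = 1000 * 9.81 * 69.4 * 17.1 / 1e6 = 11.6419 MW
eta = 10.6 / 11.6419 = 0.9105


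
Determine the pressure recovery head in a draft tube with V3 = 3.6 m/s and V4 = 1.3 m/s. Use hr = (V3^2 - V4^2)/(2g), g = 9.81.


hr = (3.6^2 - 1.3^2) / (2*9.81) = 0.5744 m


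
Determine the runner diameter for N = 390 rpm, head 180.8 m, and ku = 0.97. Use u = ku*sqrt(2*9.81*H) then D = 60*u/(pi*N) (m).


u = 0.97 * sqrt(2*9.81*180.8) = 57.7724 m/s
D = 60 * 57.7724 / (pi * 390) = 2.8292 m


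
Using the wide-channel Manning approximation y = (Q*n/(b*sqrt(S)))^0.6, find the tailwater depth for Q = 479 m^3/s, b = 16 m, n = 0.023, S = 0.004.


y = (479 * 0.023 / (16 * 0.004^0.5))^0.6 = 4.1894 m


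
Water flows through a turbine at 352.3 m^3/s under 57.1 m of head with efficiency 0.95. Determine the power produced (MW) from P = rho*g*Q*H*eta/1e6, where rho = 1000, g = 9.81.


P = 1000 * 9.81 * 352.3 * 57.1 * 0.95 / 1e6 = 187.4741 MW


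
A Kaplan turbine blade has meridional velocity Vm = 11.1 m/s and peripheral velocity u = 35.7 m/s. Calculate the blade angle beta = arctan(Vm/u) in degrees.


beta = arctan(11.1 / 35.7) = 17.2717 degrees


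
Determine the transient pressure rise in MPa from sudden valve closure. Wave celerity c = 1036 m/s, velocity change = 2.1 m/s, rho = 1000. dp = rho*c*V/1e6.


dp = 1000 * 1036 * 2.1 / 1e6 = 2.1756 MPa


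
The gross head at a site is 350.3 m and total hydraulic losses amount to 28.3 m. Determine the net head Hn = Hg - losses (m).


Hn = 350.3 - 28.3 = 322.0000 m


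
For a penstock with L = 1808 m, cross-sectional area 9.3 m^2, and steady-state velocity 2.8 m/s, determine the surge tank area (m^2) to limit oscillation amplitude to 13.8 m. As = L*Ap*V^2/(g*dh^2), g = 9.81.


As = 1808 * 9.3 * 2.8^2 / (9.81 * 13.8^2) = 70.5619 m^2


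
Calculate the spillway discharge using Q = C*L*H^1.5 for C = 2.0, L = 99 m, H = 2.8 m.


Q = 2.0 * 99 * 2.8^1.5 = 927.6886 m^3/s


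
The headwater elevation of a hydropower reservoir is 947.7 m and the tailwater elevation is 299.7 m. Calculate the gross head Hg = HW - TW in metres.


Hg = 947.7 - 299.7 = 648.0000 m


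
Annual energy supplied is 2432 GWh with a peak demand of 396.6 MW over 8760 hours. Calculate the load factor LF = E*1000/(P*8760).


LF = 2432 * 1000 / (396.6 * 8760) = 0.7000


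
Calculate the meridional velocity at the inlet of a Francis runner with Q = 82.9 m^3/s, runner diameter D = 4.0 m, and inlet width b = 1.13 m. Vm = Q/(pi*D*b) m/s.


Vm = 82.9 / (pi * 4.0 * 1.13) = 5.8380 m/s


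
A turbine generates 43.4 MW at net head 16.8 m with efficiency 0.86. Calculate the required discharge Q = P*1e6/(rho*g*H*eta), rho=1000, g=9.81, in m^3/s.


Q = 43.4 * 1e6 / (1000 * 9.81 * 16.8 * 0.86) = 306.2055 m^3/s


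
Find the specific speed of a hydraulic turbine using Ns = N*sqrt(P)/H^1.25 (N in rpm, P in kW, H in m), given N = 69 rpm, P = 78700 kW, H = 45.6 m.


Ns = 69 * 78700^0.5 / 45.6^1.25 = 163.3542


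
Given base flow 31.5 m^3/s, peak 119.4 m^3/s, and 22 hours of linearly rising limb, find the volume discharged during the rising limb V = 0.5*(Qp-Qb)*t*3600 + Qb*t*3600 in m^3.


V = 0.5*(119.4 - 31.5)*22*3600 + 31.5*22*3600 = 5.9756e+06 m^3


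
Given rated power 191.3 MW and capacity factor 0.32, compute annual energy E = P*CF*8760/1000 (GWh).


E = 191.3 * 0.32 * 8760 / 1000 = 536.2522 GWh


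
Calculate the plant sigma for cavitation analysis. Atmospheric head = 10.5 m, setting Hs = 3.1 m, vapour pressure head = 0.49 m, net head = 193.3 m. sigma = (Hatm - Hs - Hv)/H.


sigma = (10.5 - 3.1 - 0.49) / 193.3 = 0.0357


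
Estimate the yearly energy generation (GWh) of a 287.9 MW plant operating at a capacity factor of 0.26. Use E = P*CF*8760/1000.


E = 287.9 * 0.26 * 8760 / 1000 = 655.7210 GWh


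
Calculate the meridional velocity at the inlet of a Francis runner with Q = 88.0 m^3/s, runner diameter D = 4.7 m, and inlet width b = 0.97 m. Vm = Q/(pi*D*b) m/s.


Vm = 88.0 / (pi * 4.7 * 0.97) = 6.1442 m/s


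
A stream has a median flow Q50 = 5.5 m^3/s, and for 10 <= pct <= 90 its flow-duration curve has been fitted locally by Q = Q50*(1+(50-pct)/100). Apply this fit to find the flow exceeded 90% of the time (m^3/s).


Q = 5.5 * (1 + (50 - 90)/100) = 3.3000 m^3/s


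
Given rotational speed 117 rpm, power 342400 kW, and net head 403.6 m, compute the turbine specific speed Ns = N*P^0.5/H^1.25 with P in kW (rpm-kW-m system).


Ns = 117 * 342400^0.5 / 403.6^1.25 = 37.8455


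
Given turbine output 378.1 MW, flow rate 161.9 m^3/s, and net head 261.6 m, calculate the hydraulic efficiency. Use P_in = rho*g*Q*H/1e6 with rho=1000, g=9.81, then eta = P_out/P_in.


P_in = 1000 * 9.81 * 161.9 * 261.6 / 1e6 = 415.4833 MW
eta = 378.1 / 415.4833 = 0.9100


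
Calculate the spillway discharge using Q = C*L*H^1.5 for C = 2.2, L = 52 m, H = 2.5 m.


Q = 2.2 * 52 * 2.5^1.5 = 452.2057 m^3/s


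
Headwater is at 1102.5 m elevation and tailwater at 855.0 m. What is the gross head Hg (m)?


Hg = 1102.5 - 855.0 = 247.5000 m


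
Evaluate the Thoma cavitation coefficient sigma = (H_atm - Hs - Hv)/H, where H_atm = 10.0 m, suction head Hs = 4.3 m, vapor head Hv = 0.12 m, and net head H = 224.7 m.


sigma = (10.0 - 4.3 - 0.12) / 224.7 = 0.0248


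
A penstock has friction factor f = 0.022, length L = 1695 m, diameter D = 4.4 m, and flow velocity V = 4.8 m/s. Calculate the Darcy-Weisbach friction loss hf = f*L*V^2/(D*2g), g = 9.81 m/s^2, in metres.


hf = 0.022 * 1695 * 4.8^2 / (4.4 * 2 * 9.81) = 9.9523 m


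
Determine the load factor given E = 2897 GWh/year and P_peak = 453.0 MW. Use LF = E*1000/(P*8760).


LF = 2897 * 1000 / (453.0 * 8760) = 0.7300


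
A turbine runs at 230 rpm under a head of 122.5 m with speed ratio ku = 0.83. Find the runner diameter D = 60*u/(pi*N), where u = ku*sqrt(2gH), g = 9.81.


u = 0.83 * sqrt(2*9.81*122.5) = 40.6907 m/s
D = 60 * 40.6907 / (pi * 230) = 3.3789 m


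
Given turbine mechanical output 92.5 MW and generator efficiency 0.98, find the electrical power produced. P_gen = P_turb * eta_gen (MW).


P_gen = 92.5 * 0.98 = 90.6500 MW


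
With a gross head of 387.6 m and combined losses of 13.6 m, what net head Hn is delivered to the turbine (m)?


Hn = 387.6 - 13.6 = 374.0000 m


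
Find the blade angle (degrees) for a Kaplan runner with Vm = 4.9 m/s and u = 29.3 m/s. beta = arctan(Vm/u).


beta = arctan(4.9 / 29.3) = 9.4940 degrees


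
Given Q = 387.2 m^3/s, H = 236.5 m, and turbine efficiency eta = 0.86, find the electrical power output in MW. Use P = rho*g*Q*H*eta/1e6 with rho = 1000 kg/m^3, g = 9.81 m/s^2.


P = 1000 * 9.81 * 387.2 * 236.5 * 0.86 / 1e6 = 772.5631 MW


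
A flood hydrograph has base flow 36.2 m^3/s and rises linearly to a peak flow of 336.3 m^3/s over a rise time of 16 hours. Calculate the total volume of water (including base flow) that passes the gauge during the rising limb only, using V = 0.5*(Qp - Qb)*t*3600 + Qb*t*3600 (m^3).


V = 0.5*(336.3 - 36.2)*16*3600 + 36.2*16*3600 = 1.0728e+07 m^3


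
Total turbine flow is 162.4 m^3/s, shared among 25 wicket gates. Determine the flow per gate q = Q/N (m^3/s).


q = 162.4 / 25 = 6.4960 m^3/s


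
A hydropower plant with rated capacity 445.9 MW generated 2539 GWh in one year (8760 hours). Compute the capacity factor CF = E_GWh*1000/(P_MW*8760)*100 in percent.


CF = 2539 * 1000 / (445.9 * 8760) * 100 = 65.0012 %


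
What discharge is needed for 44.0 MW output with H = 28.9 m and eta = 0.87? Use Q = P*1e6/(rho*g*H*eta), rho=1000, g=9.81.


Q = 44.0 * 1e6 / (1000 * 9.81 * 28.9 * 0.87) = 178.3884 m^3/s


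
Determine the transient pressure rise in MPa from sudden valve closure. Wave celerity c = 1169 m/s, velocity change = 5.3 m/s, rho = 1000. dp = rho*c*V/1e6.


dp = 1000 * 1169 * 5.3 / 1e6 = 6.1957 MPa


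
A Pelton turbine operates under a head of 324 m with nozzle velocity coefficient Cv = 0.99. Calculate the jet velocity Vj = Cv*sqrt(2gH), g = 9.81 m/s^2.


Vj = 0.99 * sqrt(2*9.81*324) = 78.9327 m/s


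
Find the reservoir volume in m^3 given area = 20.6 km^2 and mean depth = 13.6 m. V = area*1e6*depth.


V = 20.6 * 1e6 * 13.6 = 2.8016e+08 m^3


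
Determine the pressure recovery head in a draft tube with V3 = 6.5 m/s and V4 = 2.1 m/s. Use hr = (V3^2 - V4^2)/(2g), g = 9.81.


hr = (6.5^2 - 2.1^2) / (2*9.81) = 1.9286 m


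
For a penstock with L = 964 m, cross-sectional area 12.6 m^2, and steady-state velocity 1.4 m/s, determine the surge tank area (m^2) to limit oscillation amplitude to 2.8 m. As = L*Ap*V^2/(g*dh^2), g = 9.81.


As = 964 * 12.6 * 1.4^2 / (9.81 * 2.8^2) = 309.5413 m^2


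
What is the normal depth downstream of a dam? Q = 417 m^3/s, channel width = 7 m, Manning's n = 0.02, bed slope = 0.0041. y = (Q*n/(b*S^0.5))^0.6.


y = (417 * 0.02 / (7 * 0.0041^0.5))^0.6 = 5.7784 m


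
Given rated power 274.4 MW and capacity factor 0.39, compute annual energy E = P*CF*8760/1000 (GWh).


E = 274.4 * 0.39 * 8760 / 1000 = 937.4602 GWh


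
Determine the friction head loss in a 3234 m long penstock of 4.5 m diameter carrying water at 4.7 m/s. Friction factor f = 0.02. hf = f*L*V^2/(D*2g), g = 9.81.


hf = 0.02 * 3234 * 4.7^2 / (4.5 * 2 * 9.81) = 16.1828 m


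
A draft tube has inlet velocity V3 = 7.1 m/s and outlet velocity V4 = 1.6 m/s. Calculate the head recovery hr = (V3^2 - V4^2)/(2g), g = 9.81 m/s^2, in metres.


hr = (7.1^2 - 1.6^2) / (2*9.81) = 2.4388 m


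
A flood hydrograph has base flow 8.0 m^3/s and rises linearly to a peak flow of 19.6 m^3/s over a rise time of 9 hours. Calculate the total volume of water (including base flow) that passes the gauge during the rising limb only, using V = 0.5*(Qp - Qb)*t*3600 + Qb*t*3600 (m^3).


V = 0.5*(19.6 - 8.0)*9*3600 + 8.0*9*3600 = 447120.0000 m^3


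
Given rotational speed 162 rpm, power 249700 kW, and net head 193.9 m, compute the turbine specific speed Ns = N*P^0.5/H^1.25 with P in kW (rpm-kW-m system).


Ns = 162 * 249700^0.5 / 193.9^1.25 = 111.8799


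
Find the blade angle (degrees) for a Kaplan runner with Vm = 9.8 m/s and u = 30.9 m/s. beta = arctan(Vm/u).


beta = arctan(9.8 / 30.9) = 17.5965 degrees


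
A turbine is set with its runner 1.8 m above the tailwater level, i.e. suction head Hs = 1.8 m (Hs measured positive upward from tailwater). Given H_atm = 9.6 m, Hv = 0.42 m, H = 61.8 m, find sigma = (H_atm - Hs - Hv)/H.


sigma = (9.6 - 1.8 - 0.42) / 61.8 = 0.1194


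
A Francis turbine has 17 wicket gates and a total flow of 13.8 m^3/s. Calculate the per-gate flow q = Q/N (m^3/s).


q = 13.8 / 17 = 0.8118 m^3/s


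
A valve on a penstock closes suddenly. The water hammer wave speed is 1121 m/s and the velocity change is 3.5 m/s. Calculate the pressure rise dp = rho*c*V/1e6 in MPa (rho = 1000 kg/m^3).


dp = 1000 * 1121 * 3.5 / 1e6 = 3.9235 MPa


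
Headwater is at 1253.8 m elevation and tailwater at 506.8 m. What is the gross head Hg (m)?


Hg = 1253.8 - 506.8 = 747.0000 m


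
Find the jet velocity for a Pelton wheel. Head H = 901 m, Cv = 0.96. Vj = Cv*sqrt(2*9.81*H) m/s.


Vj = 0.96 * sqrt(2*9.81*901) = 127.6389 m/s


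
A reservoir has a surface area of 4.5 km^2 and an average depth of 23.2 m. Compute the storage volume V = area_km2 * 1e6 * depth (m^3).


V = 4.5 * 1e6 * 23.2 = 1.0440e+08 m^3


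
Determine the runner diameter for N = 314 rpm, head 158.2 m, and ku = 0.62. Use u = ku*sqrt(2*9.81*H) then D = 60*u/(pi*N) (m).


u = 0.62 * sqrt(2*9.81*158.2) = 34.5418 m/s
D = 60 * 34.5418 / (pi * 314) = 2.1010 m


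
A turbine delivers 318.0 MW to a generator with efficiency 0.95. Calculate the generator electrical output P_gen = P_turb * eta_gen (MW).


P_gen = 318.0 * 0.95 = 302.1000 MW


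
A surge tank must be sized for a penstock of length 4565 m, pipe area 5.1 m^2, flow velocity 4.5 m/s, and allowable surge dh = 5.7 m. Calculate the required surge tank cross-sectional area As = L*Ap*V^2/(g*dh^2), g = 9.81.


As = 4565 * 5.1 * 4.5^2 / (9.81 * 5.7^2) = 1479.1672 m^2


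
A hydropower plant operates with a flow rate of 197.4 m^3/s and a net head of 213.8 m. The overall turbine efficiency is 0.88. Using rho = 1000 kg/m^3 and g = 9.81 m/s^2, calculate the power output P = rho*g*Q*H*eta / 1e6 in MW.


P = 1000 * 9.81 * 197.4 * 213.8 * 0.88 / 1e6 = 364.3397 MW


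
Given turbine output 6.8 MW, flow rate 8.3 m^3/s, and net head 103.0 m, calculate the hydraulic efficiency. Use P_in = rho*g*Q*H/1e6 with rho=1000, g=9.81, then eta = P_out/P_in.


P_in = 1000 * 9.81 * 8.3 * 103.0 / 1e6 = 8.3866 MW
eta = 6.8 / 8.3866 = 0.8108


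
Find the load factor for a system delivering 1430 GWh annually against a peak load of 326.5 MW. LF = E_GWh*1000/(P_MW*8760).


LF = 1430 * 1000 / (326.5 * 8760) = 0.5000


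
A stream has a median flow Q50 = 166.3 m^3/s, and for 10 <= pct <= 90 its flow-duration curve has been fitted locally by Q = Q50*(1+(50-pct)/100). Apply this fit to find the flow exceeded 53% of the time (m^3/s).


Q = 166.3 * (1 + (50 - 53)/100) = 161.3110 m^3/s


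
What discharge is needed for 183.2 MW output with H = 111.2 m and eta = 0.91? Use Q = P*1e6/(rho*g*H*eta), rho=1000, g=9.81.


Q = 183.2 * 1e6 / (1000 * 9.81 * 111.2 * 0.91) = 184.5484 m^3/s


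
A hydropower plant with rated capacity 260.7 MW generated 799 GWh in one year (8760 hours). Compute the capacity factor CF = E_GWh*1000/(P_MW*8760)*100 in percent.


CF = 799 * 1000 / (260.7 * 8760) * 100 = 34.9866 %


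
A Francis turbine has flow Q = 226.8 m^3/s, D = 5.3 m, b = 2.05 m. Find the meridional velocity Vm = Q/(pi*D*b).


Vm = 226.8 / (pi * 5.3 * 2.05) = 6.6445 m/s


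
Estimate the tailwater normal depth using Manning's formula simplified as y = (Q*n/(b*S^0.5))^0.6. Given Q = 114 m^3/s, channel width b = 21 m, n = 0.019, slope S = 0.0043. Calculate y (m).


y = (114 * 0.019 / (21 * 0.0043^0.5))^0.6 = 1.3123 m


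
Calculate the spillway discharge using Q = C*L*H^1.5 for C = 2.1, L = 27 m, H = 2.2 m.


Q = 2.1 * 27 * 2.2^1.5 = 185.0193 m^3/s


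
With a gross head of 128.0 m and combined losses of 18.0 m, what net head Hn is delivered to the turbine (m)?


Hn = 128.0 - 18.0 = 110.0000 m


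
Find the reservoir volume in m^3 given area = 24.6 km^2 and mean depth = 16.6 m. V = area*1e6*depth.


V = 24.6 * 1e6 * 16.6 = 4.0836e+08 m^3


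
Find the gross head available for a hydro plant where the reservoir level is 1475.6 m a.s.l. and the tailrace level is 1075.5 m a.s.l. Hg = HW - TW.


Hg = 1475.6 - 1075.5 = 400.1000 m


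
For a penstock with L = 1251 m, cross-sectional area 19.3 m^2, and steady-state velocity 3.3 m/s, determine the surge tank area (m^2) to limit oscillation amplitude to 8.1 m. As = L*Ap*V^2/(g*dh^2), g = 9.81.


As = 1251 * 19.3 * 3.3^2 / (9.81 * 8.1^2) = 408.5107 m^2


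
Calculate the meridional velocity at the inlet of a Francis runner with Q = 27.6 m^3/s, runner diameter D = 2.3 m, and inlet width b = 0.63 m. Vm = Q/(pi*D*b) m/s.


Vm = 27.6 / (pi * 2.3 * 0.63) = 6.0630 m/s


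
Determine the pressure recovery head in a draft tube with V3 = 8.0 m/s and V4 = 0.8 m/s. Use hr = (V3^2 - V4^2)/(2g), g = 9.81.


hr = (8.0^2 - 0.8^2) / (2*9.81) = 3.2294 m


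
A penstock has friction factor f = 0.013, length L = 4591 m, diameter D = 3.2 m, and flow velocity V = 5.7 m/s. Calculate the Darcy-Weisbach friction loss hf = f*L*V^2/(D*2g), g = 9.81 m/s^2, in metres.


hf = 0.013 * 4591 * 5.7^2 / (3.2 * 2 * 9.81) = 30.8853 m


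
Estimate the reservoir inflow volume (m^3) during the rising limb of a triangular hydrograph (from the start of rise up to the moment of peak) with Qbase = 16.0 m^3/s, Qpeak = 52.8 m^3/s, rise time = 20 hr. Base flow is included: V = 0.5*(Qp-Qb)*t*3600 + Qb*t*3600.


V = 0.5*(52.8 - 16.0)*20*3600 + 16.0*20*3600 = 2.4768e+06 m^3


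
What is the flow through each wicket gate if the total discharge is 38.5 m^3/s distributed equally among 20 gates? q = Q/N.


q = 38.5 / 20 = 1.9250 m^3/s


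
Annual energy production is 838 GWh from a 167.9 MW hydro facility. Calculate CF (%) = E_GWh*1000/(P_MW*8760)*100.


CF = 838 * 1000 / (167.9 * 8760) * 100 = 56.9756 %


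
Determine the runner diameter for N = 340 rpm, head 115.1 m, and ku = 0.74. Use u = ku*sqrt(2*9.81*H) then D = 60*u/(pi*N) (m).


u = 0.74 * sqrt(2*9.81*115.1) = 35.1657 m/s
D = 60 * 35.1657 / (pi * 340) = 1.9753 m


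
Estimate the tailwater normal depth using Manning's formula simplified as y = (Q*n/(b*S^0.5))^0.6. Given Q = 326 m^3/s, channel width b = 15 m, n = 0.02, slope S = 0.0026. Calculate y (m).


y = (326 * 0.02 / (15 * 0.0026^0.5))^0.6 = 3.6174 m


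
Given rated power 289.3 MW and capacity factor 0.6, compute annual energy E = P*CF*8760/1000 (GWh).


E = 289.3 * 0.6 * 8760 / 1000 = 1520.5608 GWh


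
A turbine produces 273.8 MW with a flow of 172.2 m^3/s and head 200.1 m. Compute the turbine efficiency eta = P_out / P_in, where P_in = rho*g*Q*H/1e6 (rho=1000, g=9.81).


P_in = 1000 * 9.81 * 172.2 * 200.1 / 1e6 = 338.0253 MW
eta = 273.8 / 338.0253 = 0.8100


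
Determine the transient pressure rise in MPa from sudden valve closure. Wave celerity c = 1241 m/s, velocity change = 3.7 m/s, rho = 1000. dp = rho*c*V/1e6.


dp = 1000 * 1241 * 3.7 / 1e6 = 4.5917 MPa


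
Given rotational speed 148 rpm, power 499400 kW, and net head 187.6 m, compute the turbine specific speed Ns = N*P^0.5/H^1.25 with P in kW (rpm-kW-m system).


Ns = 148 * 499400^0.5 / 187.6^1.25 = 150.6416


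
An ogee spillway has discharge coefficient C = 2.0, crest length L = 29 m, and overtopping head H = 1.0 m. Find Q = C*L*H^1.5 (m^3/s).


Q = 2.0 * 29 * 1.0^1.5 = 58.0000 m^3/s


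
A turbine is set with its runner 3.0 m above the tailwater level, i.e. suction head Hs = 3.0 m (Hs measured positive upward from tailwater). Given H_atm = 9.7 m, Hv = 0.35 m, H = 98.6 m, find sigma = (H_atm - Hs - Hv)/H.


sigma = (9.7 - 3.0 - 0.35) / 98.6 = 0.0644


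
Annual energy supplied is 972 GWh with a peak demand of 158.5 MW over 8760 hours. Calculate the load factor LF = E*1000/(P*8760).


LF = 972 * 1000 / (158.5 * 8760) = 0.7001


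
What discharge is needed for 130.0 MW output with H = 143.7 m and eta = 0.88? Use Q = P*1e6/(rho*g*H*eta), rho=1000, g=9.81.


Q = 130.0 * 1e6 / (1000 * 9.81 * 143.7 * 0.88) = 104.7936 m^3/s


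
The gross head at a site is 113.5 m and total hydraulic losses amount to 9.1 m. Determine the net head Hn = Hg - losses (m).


Hn = 113.5 - 9.1 = 104.4000 m


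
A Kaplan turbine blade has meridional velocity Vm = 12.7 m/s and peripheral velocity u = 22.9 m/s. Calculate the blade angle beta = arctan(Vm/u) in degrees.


beta = arctan(12.7 / 22.9) = 29.0121 degrees


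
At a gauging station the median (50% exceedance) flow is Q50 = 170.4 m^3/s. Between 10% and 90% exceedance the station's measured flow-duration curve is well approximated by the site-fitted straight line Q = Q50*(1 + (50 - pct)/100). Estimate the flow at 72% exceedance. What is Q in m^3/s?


Q = 170.4 * (1 + (50 - 72)/100) = 132.9120 m^3/s


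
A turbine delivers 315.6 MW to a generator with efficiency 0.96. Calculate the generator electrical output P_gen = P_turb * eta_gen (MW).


P_gen = 315.6 * 0.96 = 302.9760 MW


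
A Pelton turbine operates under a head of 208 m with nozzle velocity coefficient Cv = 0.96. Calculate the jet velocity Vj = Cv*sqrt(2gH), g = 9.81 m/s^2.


Vj = 0.96 * sqrt(2*9.81*208) = 61.3271 m/s


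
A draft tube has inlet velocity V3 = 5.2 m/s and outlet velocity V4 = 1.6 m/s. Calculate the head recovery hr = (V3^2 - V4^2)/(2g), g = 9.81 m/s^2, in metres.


hr = (5.2^2 - 1.6^2) / (2*9.81) = 1.2477 m


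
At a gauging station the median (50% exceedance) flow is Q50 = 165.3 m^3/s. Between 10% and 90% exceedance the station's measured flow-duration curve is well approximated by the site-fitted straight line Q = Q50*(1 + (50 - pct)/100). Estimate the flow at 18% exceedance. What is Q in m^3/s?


Q = 165.3 * (1 + (50 - 18)/100) = 218.1960 m^3/s


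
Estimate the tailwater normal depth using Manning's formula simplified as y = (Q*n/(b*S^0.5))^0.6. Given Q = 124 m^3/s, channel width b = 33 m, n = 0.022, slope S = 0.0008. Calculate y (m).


y = (124 * 0.022 / (33 * 0.0008^0.5))^0.6 = 1.9031 m


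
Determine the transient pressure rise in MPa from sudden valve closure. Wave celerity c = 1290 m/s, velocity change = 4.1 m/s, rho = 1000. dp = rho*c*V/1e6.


dp = 1000 * 1290 * 4.1 / 1e6 = 5.2890 MPa


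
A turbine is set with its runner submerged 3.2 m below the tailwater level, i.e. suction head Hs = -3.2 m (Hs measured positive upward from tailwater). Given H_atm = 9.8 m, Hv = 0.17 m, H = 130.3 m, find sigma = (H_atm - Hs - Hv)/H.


sigma = (9.8 - (-3.2) - 0.17) / 130.3 = 0.0985


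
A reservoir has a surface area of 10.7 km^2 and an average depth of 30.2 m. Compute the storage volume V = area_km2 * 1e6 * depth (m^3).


V = 10.7 * 1e6 * 30.2 = 3.2314e+08 m^3


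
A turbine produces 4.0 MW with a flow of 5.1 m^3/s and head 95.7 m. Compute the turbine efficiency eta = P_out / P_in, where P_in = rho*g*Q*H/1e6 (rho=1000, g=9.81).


P_in = 1000 * 9.81 * 5.1 * 95.7 / 1e6 = 4.7880 MW
eta = 4.0 / 4.7880 = 0.8354
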